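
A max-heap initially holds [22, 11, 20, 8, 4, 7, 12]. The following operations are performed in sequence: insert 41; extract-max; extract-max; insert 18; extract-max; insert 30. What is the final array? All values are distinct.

[30, 11, 18, 8, 4, 7, 12]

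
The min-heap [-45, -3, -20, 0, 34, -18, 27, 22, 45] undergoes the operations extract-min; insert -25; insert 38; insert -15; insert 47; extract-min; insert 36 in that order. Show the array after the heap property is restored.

[-20, -15, -18, -3, 34, 36, 27, 22, 0, 38, 47, 45]

extract-min → returns -45:
  remove root -45; move last element 45 to root → [45, -3, -20, 0, 34, -18, 27, 22]
  45 vs smaller child -20 at index 2, swap → [-20, -3, 45, 0, 34, -18, 27, 22]
  45 vs smaller child -18 at index 5, swap → [-20, -3, -18, 0, 34, 45, 27, 22]
insert -25:
  append -25 at index 8 → [-20, -3, -18, 0, 34, 45, 27, 22, -25]
  -25 < parent 0 at index 3, swap → [-20, -3, -18, -25, 34, 45, 27, 22, 0]
  -25 < parent -3 at index 1, swap → [-20, -25, -18, -3, 34, 45, 27, 22, 0]
  -25 < parent -20 at index 0, swap → [-25, -20, -18, -3, 34, 45, 27, 22, 0]
insert 38:
  append 38 at index 9 → [-25, -20, -18, -3, 34, 45, 27, 22, 0, 38] (no swap needed)
insert -15:
  append -15 at index 10 → [-25, -20, -18, -3, 34, 45, 27, 22, 0, 38, -15]
  -15 < parent 34 at index 4, swap → [-25, -20, -18, -3, -15, 45, 27, 22, 0, 38, 34]
insert 47:
  append 47 at index 11 → [-25, -20, -18, -3, -15, 45, 27, 22, 0, 38, 34, 47] (no swap needed)
extract-min → returns -25:
  remove root -25; move last element 47 to root → [47, -20, -18, -3, -15, 45, 27, 22, 0, 38, 34]
  47 vs smaller child -20 at index 1, swap → [-20, 47, -18, -3, -15, 45, 27, 22, 0, 38, 34]
  47 vs smaller child -15 at index 4, swap → [-20, -15, -18, -3, 47, 45, 27, 22, 0, 38, 34]
  47 vs smaller child 34 at index 10, swap → [-20, -15, -18, -3, 34, 45, 27, 22, 0, 38, 47]
insert 36:
  append 36 at index 11 → [-20, -15, -18, -3, 34, 45, 27, 22, 0, 38, 47, 36]
  36 < parent 45 at index 5, swap → [-20, -15, -18, -3, 34, 36, 27, 22, 0, 38, 47, 45]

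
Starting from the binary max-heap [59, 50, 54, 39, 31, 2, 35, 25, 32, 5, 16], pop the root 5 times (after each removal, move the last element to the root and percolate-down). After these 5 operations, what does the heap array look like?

[32, 31, 16, 25, 5, 2]

extract-max #1 returns 59:
  remove root 59; move last element 16 to root → [16, 50, 54, 39, 31, 2, 35, 25, 32, 5]
  16 vs larger child 54 at index 2, swap → [54, 50, 16, 39, 31, 2, 35, 25, 32, 5]
  16 vs larger child 35 at index 6, swap → [54, 50, 35, 39, 31, 2, 16, 25, 32, 5]
extract-max #2 returns 54:
  remove root 54; move last element 5 to root → [5, 50, 35, 39, 31, 2, 16, 25, 32]
  5 vs larger child 50 at index 1, swap → [50, 5, 35, 39, 31, 2, 16, 25, 32]
  5 vs larger child 39 at index 3, swap → [50, 39, 35, 5, 31, 2, 16, 25, 32]
  5 vs larger child 32 at index 8, swap → [50, 39, 35, 32, 31, 2, 16, 25, 5]
extract-max #3 returns 50:
  remove root 50; move last element 5 to root → [5, 39, 35, 32, 31, 2, 16, 25]
  5 vs larger child 39 at index 1, swap → [39, 5, 35, 32, 31, 2, 16, 25]
  5 vs larger child 32 at index 3, swap → [39, 32, 35, 5, 31, 2, 16, 25]
  5 vs only child 25 at index 7, swap → [39, 32, 35, 25, 31, 2, 16, 5]
extract-max #4 returns 39:
  remove root 39; move last element 5 to root → [5, 32, 35, 25, 31, 2, 16]
  5 vs larger child 35 at index 2, swap → [35, 32, 5, 25, 31, 2, 16]
  5 vs larger child 16 at index 6, swap → [35, 32, 16, 25, 31, 2, 5]
extract-max #5 returns 35:
  remove root 35; move last element 5 to root → [5, 32, 16, 25, 31, 2]
  5 vs larger child 32 at index 1, swap → [32, 5, 16, 25, 31, 2]
  5 vs larger child 31 at index 4, swap → [32, 31, 16, 25, 5, 2]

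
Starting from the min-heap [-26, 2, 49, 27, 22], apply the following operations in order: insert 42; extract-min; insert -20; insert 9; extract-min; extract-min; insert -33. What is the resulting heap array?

insert 42:
  append 42 at index 5 → [-26, 2, 49, 27, 22, 42]
  42 < parent 49 at index 2, swap → [-26, 2, 42, 27, 22, 49]
extract-min → returns -26:
  remove root -26; move last element 49 to root → [49, 2, 42, 27, 22]
  49 vs smaller child 2 at index 1, swap → [2, 49, 42, 27, 22]
  49 vs smaller child 22 at index 4, swap → [2, 22, 42, 27, 49]
insert -20:
  append -20 at index 5 → [2, 22, 42, 27, 49, -20]
  -20 < parent 42 at index 2, swap → [2, 22, -20, 27, 49, 42]
  -20 < parent 2 at index 0, swap → [-20, 22, 2, 27, 49, 42]
insert 9:
  append 9 at index 6 → [-20, 22, 2, 27, 49, 42, 9] (no swap needed)
extract-min → returns -20:
  remove root -20; move last element 9 to root → [9, 22, 2, 27, 49, 42]
  9 vs smaller child 2 at index 2, swap → [2, 22, 9, 27, 49, 42]
extract-min → returns 2:
  remove root 2; move last element 42 to root → [42, 22, 9, 27, 49]
  42 vs smaller child 9 at index 2, swap → [9, 22, 42, 27, 49]
insert -33:
  append -33 at index 5 → [9, 22, 42, 27, 49, -33]
  -33 < parent 42 at index 2, swap → [9, 22, -33, 27, 49, 42]
  -33 < parent 9 at index 0, swap → [-33, 22, 9, 27, 49, 42]

[-33, 22, 9, 27, 49, 42]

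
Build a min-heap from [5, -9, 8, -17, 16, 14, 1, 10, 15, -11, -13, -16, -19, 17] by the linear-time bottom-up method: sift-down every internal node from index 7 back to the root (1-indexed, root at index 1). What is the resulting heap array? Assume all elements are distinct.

[-19, -17, -16, -9, -13, 5, 1, 10, 15, -11, 16, 8, 14, 17]

sift down from index 7: already satisfies heap property
sift down from index 6:
  14 vs smaller child -19 at index 13, swap → [5, -9, 8, -17, 16, -19, 1, 10, 15, -11, -13, -16, 14, 17]
sift down from index 5:
  16 vs smaller child -13 at index 11, swap → [5, -9, 8, -17, -13, -19, 1, 10, 15, -11, 16, -16, 14, 17]
sift down from index 4: already satisfies heap property
sift down from index 3:
  8 vs smaller child -19 at index 6, swap → [5, -9, -19, -17, -13, 8, 1, 10, 15, -11, 16, -16, 14, 17]
  8 vs smaller child -16 at index 12, swap → [5, -9, -19, -17, -13, -16, 1, 10, 15, -11, 16, 8, 14, 17]
sift down from index 2:
  -9 vs smaller child -17 at index 4, swap → [5, -17, -19, -9, -13, -16, 1, 10, 15, -11, 16, 8, 14, 17]
sift down from index 1:
  5 vs smaller child -19 at index 3, swap → [-19, -17, 5, -9, -13, -16, 1, 10, 15, -11, 16, 8, 14, 17]
  5 vs smaller child -16 at index 6, swap → [-19, -17, -16, -9, -13, 5, 1, 10, 15, -11, 16, 8, 14, 17]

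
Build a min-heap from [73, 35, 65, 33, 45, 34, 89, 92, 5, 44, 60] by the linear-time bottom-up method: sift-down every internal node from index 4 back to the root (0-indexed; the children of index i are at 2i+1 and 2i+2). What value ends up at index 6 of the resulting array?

sift down from index 4:
  45 vs smaller child 44 at index 9, swap → [73, 35, 65, 33, 44, 34, 89, 92, 5, 45, 60]
sift down from index 3:
  33 vs smaller child 5 at index 8, swap → [73, 35, 65, 5, 44, 34, 89, 92, 33, 45, 60]
sift down from index 2:
  65 vs smaller child 34 at index 5, swap → [73, 35, 34, 5, 44, 65, 89, 92, 33, 45, 60]
sift down from index 1:
  35 vs smaller child 5 at index 3, swap → [73, 5, 34, 35, 44, 65, 89, 92, 33, 45, 60]
  35 vs smaller child 33 at index 8, swap → [73, 5, 34, 33, 44, 65, 89, 92, 35, 45, 60]
sift down from index 0:
  73 vs smaller child 5 at index 1, swap → [5, 73, 34, 33, 44, 65, 89, 92, 35, 45, 60]
  73 vs smaller child 33 at index 3, swap → [5, 33, 34, 73, 44, 65, 89, 92, 35, 45, 60]
  73 vs smaller child 35 at index 8, swap → [5, 33, 34, 35, 44, 65, 89, 92, 73, 45, 60]
resulting array: [5, 33, 34, 35, 44, 65, 89, 92, 73, 45, 60]

89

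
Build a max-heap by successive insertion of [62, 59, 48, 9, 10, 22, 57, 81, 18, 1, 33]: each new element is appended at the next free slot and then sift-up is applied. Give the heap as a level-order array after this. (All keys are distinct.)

[81, 62, 57, 59, 33, 22, 48, 9, 18, 1, 10]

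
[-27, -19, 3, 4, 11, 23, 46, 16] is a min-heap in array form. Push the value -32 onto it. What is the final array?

append -32 at index 8 → [-27, -19, 3, 4, 11, 23, 46, 16, -32]
-32 < parent 4 at index 3, swap → [-27, -19, 3, -32, 11, 23, 46, 16, 4]
-32 < parent -19 at index 1, swap → [-27, -32, 3, -19, 11, 23, 46, 16, 4]
-32 < parent -27 at index 0, swap → [-32, -27, 3, -19, 11, 23, 46, 16, 4]

[-32, -27, 3, -19, 11, 23, 46, 16, 4]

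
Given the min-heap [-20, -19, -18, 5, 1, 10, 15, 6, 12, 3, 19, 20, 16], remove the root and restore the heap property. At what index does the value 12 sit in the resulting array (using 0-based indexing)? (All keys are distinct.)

remove root -20; move last element 16 to root → [16, -19, -18, 5, 1, 10, 15, 6, 12, 3, 19, 20]
16 vs smaller child -19 at index 1, swap → [-19, 16, -18, 5, 1, 10, 15, 6, 12, 3, 19, 20]
16 vs smaller child 1 at index 4, swap → [-19, 1, -18, 5, 16, 10, 15, 6, 12, 3, 19, 20]
16 vs smaller child 3 at index 9, swap → [-19, 1, -18, 5, 3, 10, 15, 6, 12, 16, 19, 20]
resulting array: [-19, 1, -18, 5, 3, 10, 15, 6, 12, 16, 19, 20]

8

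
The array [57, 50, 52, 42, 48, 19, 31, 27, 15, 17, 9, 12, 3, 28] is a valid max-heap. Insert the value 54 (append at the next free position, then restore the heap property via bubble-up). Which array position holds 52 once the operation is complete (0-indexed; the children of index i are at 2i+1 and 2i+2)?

append 54 at index 14 → [57, 50, 52, 42, 48, 19, 31, 27, 15, 17, 9, 12, 3, 28, 54]
54 > parent 31 at index 6, swap → [57, 50, 52, 42, 48, 19, 54, 27, 15, 17, 9, 12, 3, 28, 31]
54 > parent 52 at index 2, swap → [57, 50, 54, 42, 48, 19, 52, 27, 15, 17, 9, 12, 3, 28, 31]
resulting array: [57, 50, 54, 42, 48, 19, 52, 27, 15, 17, 9, 12, 3, 28, 31]

6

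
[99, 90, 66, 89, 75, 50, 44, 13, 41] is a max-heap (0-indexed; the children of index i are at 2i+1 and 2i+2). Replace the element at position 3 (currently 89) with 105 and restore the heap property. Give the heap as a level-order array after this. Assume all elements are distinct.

[105, 99, 66, 90, 75, 50, 44, 13, 41]

set index 3 from 89 to 105 → [99, 90, 66, 105, 75, 50, 44, 13, 41]
105 > parent 90 at index 1, swap → [99, 105, 66, 90, 75, 50, 44, 13, 41]
105 > parent 99 at index 0, swap → [105, 99, 66, 90, 75, 50, 44, 13, 41]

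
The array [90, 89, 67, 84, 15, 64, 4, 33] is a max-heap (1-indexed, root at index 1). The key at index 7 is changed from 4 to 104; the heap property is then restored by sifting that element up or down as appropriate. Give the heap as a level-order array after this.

set index 7 from 4 to 104 → [90, 89, 67, 84, 15, 64, 104, 33]
104 > parent 67 at index 3, swap → [90, 89, 104, 84, 15, 64, 67, 33]
104 > parent 90 at index 1, swap → [104, 89, 90, 84, 15, 64, 67, 33]

[104, 89, 90, 84, 15, 64, 67, 33]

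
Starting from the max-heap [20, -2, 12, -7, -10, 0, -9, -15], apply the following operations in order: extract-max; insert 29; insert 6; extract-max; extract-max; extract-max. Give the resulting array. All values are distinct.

[0, -2, -9, -7, -10, -15]

extract-max → returns 20:
  remove root 20; move last element -15 to root → [-15, -2, 12, -7, -10, 0, -9]
  -15 vs larger child 12 at index 2, swap → [12, -2, -15, -7, -10, 0, -9]
  -15 vs larger child 0 at index 5, swap → [12, -2, 0, -7, -10, -15, -9]
insert 29:
  append 29 at index 7 → [12, -2, 0, -7, -10, -15, -9, 29]
  29 > parent -7 at index 3, swap → [12, -2, 0, 29, -10, -15, -9, -7]
  29 > parent -2 at index 1, swap → [12, 29, 0, -2, -10, -15, -9, -7]
  29 > parent 12 at index 0, swap → [29, 12, 0, -2, -10, -15, -9, -7]
insert 6:
  append 6 at index 8 → [29, 12, 0, -2, -10, -15, -9, -7, 6]
  6 > parent -2 at index 3, swap → [29, 12, 0, 6, -10, -15, -9, -7, -2]
extract-max → returns 29:
  remove root 29; move last element -2 to root → [-2, 12, 0, 6, -10, -15, -9, -7]
  -2 vs larger child 12 at index 1, swap → [12, -2, 0, 6, -10, -15, -9, -7]
  -2 vs larger child 6 at index 3, swap → [12, 6, 0, -2, -10, -15, -9, -7]
extract-max → returns 12:
  remove root 12; move last element -7 to root → [-7, 6, 0, -2, -10, -15, -9]
  -7 vs larger child 6 at index 1, swap → [6, -7, 0, -2, -10, -15, -9]
  -7 vs larger child -2 at index 3, swap → [6, -2, 0, -7, -10, -15, -9]
extract-max → returns 6:
  remove root 6; move last element -9 to root → [-9, -2, 0, -7, -10, -15]
  -9 vs larger child 0 at index 2, swap → [0, -2, -9, -7, -10, -15]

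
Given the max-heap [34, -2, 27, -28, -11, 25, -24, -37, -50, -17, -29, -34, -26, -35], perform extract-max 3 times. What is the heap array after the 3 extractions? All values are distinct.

[-2, -11, -24, -28, -17, -26, -35, -37, -50, -34, -29]

extract-max #1 returns 34:
  remove root 34; move last element -35 to root → [-35, -2, 27, -28, -11, 25, -24, -37, -50, -17, -29, -34, -26]
  -35 vs larger child 27 at index 2, swap → [27, -2, -35, -28, -11, 25, -24, -37, -50, -17, -29, -34, -26]
  -35 vs larger child 25 at index 5, swap → [27, -2, 25, -28, -11, -35, -24, -37, -50, -17, -29, -34, -26]
  -35 vs larger child -26 at index 12, swap → [27, -2, 25, -28, -11, -26, -24, -37, -50, -17, -29, -34, -35]
extract-max #2 returns 27:
  remove root 27; move last element -35 to root → [-35, -2, 25, -28, -11, -26, -24, -37, -50, -17, -29, -34]
  -35 vs larger child 25 at index 2, swap → [25, -2, -35, -28, -11, -26, -24, -37, -50, -17, -29, -34]
  -35 vs larger child -24 at index 6, swap → [25, -2, -24, -28, -11, -26, -35, -37, -50, -17, -29, -34]
extract-max #3 returns 25:
  remove root 25; move last element -34 to root → [-34, -2, -24, -28, -11, -26, -35, -37, -50, -17, -29]
  -34 vs larger child -2 at index 1, swap → [-2, -34, -24, -28, -11, -26, -35, -37, -50, -17, -29]
  -34 vs larger child -11 at index 4, swap → [-2, -11, -24, -28, -34, -26, -35, -37, -50, -17, -29]
  -34 vs larger child -17 at index 9, swap → [-2, -11, -24, -28, -17, -26, -35, -37, -50, -34, -29]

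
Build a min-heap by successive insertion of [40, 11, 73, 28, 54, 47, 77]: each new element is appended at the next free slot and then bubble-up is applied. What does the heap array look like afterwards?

Insert 40:
  append 40 at index 0 → [40] (no swap needed)
Insert 11:
  append 11 at index 1 → [40, 11]
  11 < parent 40 at index 0, swap → [11, 40]
Insert 73:
  append 73 at index 2 → [11, 40, 73] (no swap needed)
Insert 28:
  append 28 at index 3 → [11, 40, 73, 28]
  28 < parent 40 at index 1, swap → [11, 28, 73, 40]
Insert 54:
  append 54 at index 4 → [11, 28, 73, 40, 54] (no swap needed)
Insert 47:
  append 47 at index 5 → [11, 28, 73, 40, 54, 47]
  47 < parent 73 at index 2, swap → [11, 28, 47, 40, 54, 73]
Insert 77:
  append 77 at index 6 → [11, 28, 47, 40, 54, 73, 77] (no swap needed)

[11, 28, 47, 40, 54, 73, 77]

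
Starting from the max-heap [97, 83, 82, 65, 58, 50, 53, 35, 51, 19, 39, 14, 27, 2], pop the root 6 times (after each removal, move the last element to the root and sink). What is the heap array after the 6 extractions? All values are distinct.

[51, 39, 50, 35, 2, 19, 27, 14]

extract-max #1 returns 97:
  remove root 97; move last element 2 to root → [2, 83, 82, 65, 58, 50, 53, 35, 51, 19, 39, 14, 27]
  2 vs larger child 83 at index 1, swap → [83, 2, 82, 65, 58, 50, 53, 35, 51, 19, 39, 14, 27]
  2 vs larger child 65 at index 3, swap → [83, 65, 82, 2, 58, 50, 53, 35, 51, 19, 39, 14, 27]
  2 vs larger child 51 at index 8, swap → [83, 65, 82, 51, 58, 50, 53, 35, 2, 19, 39, 14, 27]
extract-max #2 returns 83:
  remove root 83; move last element 27 to root → [27, 65, 82, 51, 58, 50, 53, 35, 2, 19, 39, 14]
  27 vs larger child 82 at index 2, swap → [82, 65, 27, 51, 58, 50, 53, 35, 2, 19, 39, 14]
  27 vs larger child 53 at index 6, swap → [82, 65, 53, 51, 58, 50, 27, 35, 2, 19, 39, 14]
extract-max #3 returns 82:
  remove root 82; move last element 14 to root → [14, 65, 53, 51, 58, 50, 27, 35, 2, 19, 39]
  14 vs larger child 65 at index 1, swap → [65, 14, 53, 51, 58, 50, 27, 35, 2, 19, 39]
  14 vs larger child 58 at index 4, swap → [65, 58, 53, 51, 14, 50, 27, 35, 2, 19, 39]
  14 vs larger child 39 at index 10, swap → [65, 58, 53, 51, 39, 50, 27, 35, 2, 19, 14]
extract-max #4 returns 65:
  remove root 65; move last element 14 to root → [14, 58, 53, 51, 39, 50, 27, 35, 2, 19]
  14 vs larger child 58 at index 1, swap → [58, 14, 53, 51, 39, 50, 27, 35, 2, 19]
  14 vs larger child 51 at index 3, swap → [58, 51, 53, 14, 39, 50, 27, 35, 2, 19]
  14 vs larger child 35 at index 7, swap → [58, 51, 53, 35, 39, 50, 27, 14, 2, 19]
extract-max #5 returns 58:
  remove root 58; move last element 19 to root → [19, 51, 53, 35, 39, 50, 27, 14, 2]
  19 vs larger child 53 at index 2, swap → [53, 51, 19, 35, 39, 50, 27, 14, 2]
  19 vs larger child 50 at index 5, swap → [53, 51, 50, 35, 39, 19, 27, 14, 2]
extract-max #6 returns 53:
  remove root 53; move last element 2 to root → [2, 51, 50, 35, 39, 19, 27, 14]
  2 vs larger child 51 at index 1, swap → [51, 2, 50, 35, 39, 19, 27, 14]
  2 vs larger child 39 at index 4, swap → [51, 39, 50, 35, 2, 19, 27, 14]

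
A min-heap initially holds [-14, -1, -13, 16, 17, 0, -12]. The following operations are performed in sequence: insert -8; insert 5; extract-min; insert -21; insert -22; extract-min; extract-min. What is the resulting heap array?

insert -8:
  append -8 at index 7 → [-14, -1, -13, 16, 17, 0, -12, -8]
  -8 < parent 16 at index 3, swap → [-14, -1, -13, -8, 17, 0, -12, 16]
  -8 < parent -1 at index 1, swap → [-14, -8, -13, -1, 17, 0, -12, 16]
insert 5:
  append 5 at index 8 → [-14, -8, -13, -1, 17, 0, -12, 16, 5] (no swap needed)
extract-min → returns -14:
  remove root -14; move last element 5 to root → [5, -8, -13, -1, 17, 0, -12, 16]
  5 vs smaller child -13 at index 2, swap → [-13, -8, 5, -1, 17, 0, -12, 16]
  5 vs smaller child -12 at index 6, swap → [-13, -8, -12, -1, 17, 0, 5, 16]
insert -21:
  append -21 at index 8 → [-13, -8, -12, -1, 17, 0, 5, 16, -21]
  -21 < parent -1 at index 3, swap → [-13, -8, -12, -21, 17, 0, 5, 16, -1]
  -21 < parent -8 at index 1, swap → [-13, -21, -12, -8, 17, 0, 5, 16, -1]
  -21 < parent -13 at index 0, swap → [-21, -13, -12, -8, 17, 0, 5, 16, -1]
insert -22:
  append -22 at index 9 → [-21, -13, -12, -8, 17, 0, 5, 16, -1, -22]
  -22 < parent 17 at index 4, swap → [-21, -13, -12, -8, -22, 0, 5, 16, -1, 17]
  -22 < parent -13 at index 1, swap → [-21, -22, -12, -8, -13, 0, 5, 16, -1, 17]
  -22 < parent -21 at index 0, swap → [-22, -21, -12, -8, -13, 0, 5, 16, -1, 17]
extract-min → returns -22:
  remove root -22; move last element 17 to root → [17, -21, -12, -8, -13, 0, 5, 16, -1]
  17 vs smaller child -21 at index 1, swap → [-21, 17, -12, -8, -13, 0, 5, 16, -1]
  17 vs smaller child -13 at index 4, swap → [-21, -13, -12, -8, 17, 0, 5, 16, -1]
extract-min → returns -21:
  remove root -21; move last element -1 to root → [-1, -13, -12, -8, 17, 0, 5, 16]
  -1 vs smaller child -13 at index 1, swap → [-13, -1, -12, -8, 17, 0, 5, 16]
  -1 vs smaller child -8 at index 3, swap → [-13, -8, -12, -1, 17, 0, 5, 16]

[-13, -8, -12, -1, 17, 0, 5, 16]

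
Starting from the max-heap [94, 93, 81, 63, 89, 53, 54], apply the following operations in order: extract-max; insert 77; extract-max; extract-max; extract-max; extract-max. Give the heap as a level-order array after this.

[63, 54, 53]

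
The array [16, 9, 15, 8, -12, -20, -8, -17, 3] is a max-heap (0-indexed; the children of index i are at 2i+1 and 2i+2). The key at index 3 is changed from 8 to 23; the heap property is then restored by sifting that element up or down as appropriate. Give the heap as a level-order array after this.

[23, 16, 15, 9, -12, -20, -8, -17, 3]

set index 3 from 8 to 23 → [16, 9, 15, 23, -12, -20, -8, -17, 3]
23 > parent 9 at index 1, swap → [16, 23, 15, 9, -12, -20, -8, -17, 3]
23 > parent 16 at index 0, swap → [23, 16, 15, 9, -12, -20, -8, -17, 3]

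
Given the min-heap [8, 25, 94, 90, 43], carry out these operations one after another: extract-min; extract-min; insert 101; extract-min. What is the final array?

extract-min → returns 8:
  remove root 8; move last element 43 to root → [43, 25, 94, 90]
  43 vs smaller child 25 at index 1, swap → [25, 43, 94, 90]
extract-min → returns 25:
  remove root 25; move last element 90 to root → [90, 43, 94]
  90 vs smaller child 43 at index 1, swap → [43, 90, 94]
insert 101:
  append 101 at index 3 → [43, 90, 94, 101] (no swap needed)
extract-min → returns 43:
  remove root 43; move last element 101 to root → [101, 90, 94]
  101 vs smaller child 90 at index 1, swap → [90, 101, 94]

[90, 101, 94]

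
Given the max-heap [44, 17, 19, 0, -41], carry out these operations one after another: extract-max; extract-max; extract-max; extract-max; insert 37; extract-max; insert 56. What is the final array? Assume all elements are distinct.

extract-max → returns 44:
  remove root 44; move last element -41 to root → [-41, 17, 19, 0]
  -41 vs larger child 19 at index 2, swap → [19, 17, -41, 0]
extract-max → returns 19:
  remove root 19; move last element 0 to root → [0, 17, -41]
  0 vs larger child 17 at index 1, swap → [17, 0, -41]
extract-max → returns 17:
  remove root 17; move last element -41 to root → [-41, 0]
  -41 vs only child 0 at index 1, swap → [0, -41]
extract-max → returns 0:
  remove root 0; move last element -41 to root → [-41] (no swap needed)
insert 37:
  append 37 at index 1 → [-41, 37]
  37 > parent -41 at index 0, swap → [37, -41]
extract-max → returns 37:
  remove root 37; move last element -41 to root → [-41] (no swap needed)
insert 56:
  append 56 at index 1 → [-41, 56]
  56 > parent -41 at index 0, swap → [56, -41]

[56, -41]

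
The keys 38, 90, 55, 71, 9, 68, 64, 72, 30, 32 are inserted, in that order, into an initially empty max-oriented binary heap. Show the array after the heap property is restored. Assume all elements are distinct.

Insert 38:
  append 38 at index 0 → [38] (no swap needed)
Insert 90:
  append 90 at index 1 → [38, 90]
  90 > parent 38 at index 0, swap → [90, 38]
Insert 55:
  append 55 at index 2 → [90, 38, 55] (no swap needed)
Insert 71:
  append 71 at index 3 → [90, 38, 55, 71]
  71 > parent 38 at index 1, swap → [90, 71, 55, 38]
Insert 9:
  append 9 at index 4 → [90, 71, 55, 38, 9] (no swap needed)
Insert 68:
  append 68 at index 5 → [90, 71, 55, 38, 9, 68]
  68 > parent 55 at index 2, swap → [90, 71, 68, 38, 9, 55]
Insert 64:
  append 64 at index 6 → [90, 71, 68, 38, 9, 55, 64] (no swap needed)
Insert 72:
  append 72 at index 7 → [90, 71, 68, 38, 9, 55, 64, 72]
  72 > parent 38 at index 3, swap → [90, 71, 68, 72, 9, 55, 64, 38]
  72 > parent 71 at index 1, swap → [90, 72, 68, 71, 9, 55, 64, 38]
Insert 30:
  append 30 at index 8 → [90, 72, 68, 71, 9, 55, 64, 38, 30] (no swap needed)
Insert 32:
  append 32 at index 9 → [90, 72, 68, 71, 9, 55, 64, 38, 30, 32]
  32 > parent 9 at index 4, swap → [90, 72, 68, 71, 32, 55, 64, 38, 30, 9]

[90, 72, 68, 71, 32, 55, 64, 38, 30, 9]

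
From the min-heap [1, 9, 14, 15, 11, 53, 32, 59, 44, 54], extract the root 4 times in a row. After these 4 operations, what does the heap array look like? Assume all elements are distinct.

extract-min #1 returns 1:
  remove root 1; move last element 54 to root → [54, 9, 14, 15, 11, 53, 32, 59, 44]
  54 vs smaller child 9 at index 1, swap → [9, 54, 14, 15, 11, 53, 32, 59, 44]
  54 vs smaller child 11 at index 4, swap → [9, 11, 14, 15, 54, 53, 32, 59, 44]
extract-min #2 returns 9:
  remove root 9; move last element 44 to root → [44, 11, 14, 15, 54, 53, 32, 59]
  44 vs smaller child 11 at index 1, swap → [11, 44, 14, 15, 54, 53, 32, 59]
  44 vs smaller child 15 at index 3, swap → [11, 15, 14, 44, 54, 53, 32, 59]
extract-min #3 returns 11:
  remove root 11; move last element 59 to root → [59, 15, 14, 44, 54, 53, 32]
  59 vs smaller child 14 at index 2, swap → [14, 15, 59, 44, 54, 53, 32]
  59 vs smaller child 32 at index 6, swap → [14, 15, 32, 44, 54, 53, 59]
extract-min #4 returns 14:
  remove root 14; move last element 59 to root → [59, 15, 32, 44, 54, 53]
  59 vs smaller child 15 at index 1, swap → [15, 59, 32, 44, 54, 53]
  59 vs smaller child 44 at index 3, swap → [15, 44, 32, 59, 54, 53]

[15, 44, 32, 59, 54, 53]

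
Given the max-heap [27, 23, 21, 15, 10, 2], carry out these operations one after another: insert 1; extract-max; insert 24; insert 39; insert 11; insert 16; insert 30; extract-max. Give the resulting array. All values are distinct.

[30, 24, 23, 15, 16, 2, 21, 1, 11, 10]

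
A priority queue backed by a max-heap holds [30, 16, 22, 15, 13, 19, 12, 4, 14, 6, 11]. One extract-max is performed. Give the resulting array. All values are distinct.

remove root 30; move last element 11 to root → [11, 16, 22, 15, 13, 19, 12, 4, 14, 6]
11 vs larger child 22 at index 2, swap → [22, 16, 11, 15, 13, 19, 12, 4, 14, 6]
11 vs larger child 19 at index 5, swap → [22, 16, 19, 15, 13, 11, 12, 4, 14, 6]

[22, 16, 19, 15, 13, 11, 12, 4, 14, 6]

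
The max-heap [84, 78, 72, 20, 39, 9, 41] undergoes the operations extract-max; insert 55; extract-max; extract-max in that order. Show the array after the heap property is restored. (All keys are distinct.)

[55, 41, 9, 20, 39]

extract-max → returns 84:
  remove root 84; move last element 41 to root → [41, 78, 72, 20, 39, 9]
  41 vs larger child 78 at index 1, swap → [78, 41, 72, 20, 39, 9]
insert 55:
  append 55 at index 6 → [78, 41, 72, 20, 39, 9, 55] (no swap needed)
extract-max → returns 78:
  remove root 78; move last element 55 to root → [55, 41, 72, 20, 39, 9]
  55 vs larger child 72 at index 2, swap → [72, 41, 55, 20, 39, 9]
extract-max → returns 72:
  remove root 72; move last element 9 to root → [9, 41, 55, 20, 39]
  9 vs larger child 55 at index 2, swap → [55, 41, 9, 20, 39]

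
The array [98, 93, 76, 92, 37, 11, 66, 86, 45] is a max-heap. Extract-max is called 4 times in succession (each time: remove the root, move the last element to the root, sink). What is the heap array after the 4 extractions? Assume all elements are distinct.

extract-max #1 returns 98:
  remove root 98; move last element 45 to root → [45, 93, 76, 92, 37, 11, 66, 86]
  45 vs larger child 93 at index 1, swap → [93, 45, 76, 92, 37, 11, 66, 86]
  45 vs larger child 92 at index 3, swap → [93, 92, 76, 45, 37, 11, 66, 86]
  45 vs only child 86 at index 7, swap → [93, 92, 76, 86, 37, 11, 66, 45]
extract-max #2 returns 93:
  remove root 93; move last element 45 to root → [45, 92, 76, 86, 37, 11, 66]
  45 vs larger child 92 at index 1, swap → [92, 45, 76, 86, 37, 11, 66]
  45 vs larger child 86 at index 3, swap → [92, 86, 76, 45, 37, 11, 66]
extract-max #3 returns 92:
  remove root 92; move last element 66 to root → [66, 86, 76, 45, 37, 11]
  66 vs larger child 86 at index 1, swap → [86, 66, 76, 45, 37, 11]
extract-max #4 returns 86:
  remove root 86; move last element 11 to root → [11, 66, 76, 45, 37]
  11 vs larger child 76 at index 2, swap → [76, 66, 11, 45, 37]

[76, 66, 11, 45, 37]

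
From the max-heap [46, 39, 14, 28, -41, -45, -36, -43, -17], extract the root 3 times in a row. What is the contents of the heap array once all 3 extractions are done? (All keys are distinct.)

extract-max #1 returns 46:
  remove root 46; move last element -17 to root → [-17, 39, 14, 28, -41, -45, -36, -43]
  -17 vs larger child 39 at index 1, swap → [39, -17, 14, 28, -41, -45, -36, -43]
  -17 vs larger child 28 at index 3, swap → [39, 28, 14, -17, -41, -45, -36, -43]
extract-max #2 returns 39:
  remove root 39; move last element -43 to root → [-43, 28, 14, -17, -41, -45, -36]
  -43 vs larger child 28 at index 1, swap → [28, -43, 14, -17, -41, -45, -36]
  -43 vs larger child -17 at index 3, swap → [28, -17, 14, -43, -41, -45, -36]
extract-max #3 returns 28:
  remove root 28; move last element -36 to root → [-36, -17, 14, -43, -41, -45]
  -36 vs larger child 14 at index 2, swap → [14, -17, -36, -43, -41, -45]

[14, -17, -36, -43, -41, -45]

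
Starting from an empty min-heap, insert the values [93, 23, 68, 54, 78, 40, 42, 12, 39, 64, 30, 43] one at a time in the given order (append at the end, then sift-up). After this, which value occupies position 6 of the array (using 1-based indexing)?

Insert 93:
  append 93 at index 1 → [93] (no swap needed)
Insert 23:
  append 23 at index 2 → [93, 23]
  23 < parent 93 at index 1, swap → [23, 93]
Insert 68:
  append 68 at index 3 → [23, 93, 68] (no swap needed)
Insert 54:
  append 54 at index 4 → [23, 93, 68, 54]
  54 < parent 93 at index 2, swap → [23, 54, 68, 93]
Insert 78:
  append 78 at index 5 → [23, 54, 68, 93, 78] (no swap needed)
Insert 40:
  append 40 at index 6 → [23, 54, 68, 93, 78, 40]
  40 < parent 68 at index 3, swap → [23, 54, 40, 93, 78, 68]
Insert 42:
  append 42 at index 7 → [23, 54, 40, 93, 78, 68, 42] (no swap needed)
Insert 12:
  append 12 at index 8 → [23, 54, 40, 93, 78, 68, 42, 12]
  12 < parent 93 at index 4, swap → [23, 54, 40, 12, 78, 68, 42, 93]
  12 < parent 54 at index 2, swap → [23, 12, 40, 54, 78, 68, 42, 93]
  12 < parent 23 at index 1, swap → [12, 23, 40, 54, 78, 68, 42, 93]
Insert 39:
  append 39 at index 9 → [12, 23, 40, 54, 78, 68, 42, 93, 39]
  39 < parent 54 at index 4, swap → [12, 23, 40, 39, 78, 68, 42, 93, 54]
Insert 64:
  append 64 at index 10 → [12, 23, 40, 39, 78, 68, 42, 93, 54, 64]
  64 < parent 78 at index 5, swap → [12, 23, 40, 39, 64, 68, 42, 93, 54, 78]
Insert 30:
  append 30 at index 11 → [12, 23, 40, 39, 64, 68, 42, 93, 54, 78, 30]
  30 < parent 64 at index 5, swap → [12, 23, 40, 39, 30, 68, 42, 93, 54, 78, 64]
Insert 43:
  append 43 at index 12 → [12, 23, 40, 39, 30, 68, 42, 93, 54, 78, 64, 43]
  43 < parent 68 at index 6, swap → [12, 23, 40, 39, 30, 43, 42, 93, 54, 78, 64, 68]
resulting array: [12, 23, 40, 39, 30, 43, 42, 93, 54, 78, 64, 68]

43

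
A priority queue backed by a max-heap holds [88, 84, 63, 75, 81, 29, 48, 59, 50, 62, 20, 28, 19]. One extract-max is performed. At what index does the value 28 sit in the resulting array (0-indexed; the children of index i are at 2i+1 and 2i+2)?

11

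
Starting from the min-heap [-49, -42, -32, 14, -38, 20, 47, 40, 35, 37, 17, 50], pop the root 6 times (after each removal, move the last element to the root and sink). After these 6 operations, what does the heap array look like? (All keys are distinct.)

extract-min #1 returns -49:
  remove root -49; move last element 50 to root → [50, -42, -32, 14, -38, 20, 47, 40, 35, 37, 17]
  50 vs smaller child -42 at index 1, swap → [-42, 50, -32, 14, -38, 20, 47, 40, 35, 37, 17]
  50 vs smaller child -38 at index 4, swap → [-42, -38, -32, 14, 50, 20, 47, 40, 35, 37, 17]
  50 vs smaller child 17 at index 10, swap → [-42, -38, -32, 14, 17, 20, 47, 40, 35, 37, 50]
extract-min #2 returns -42:
  remove root -42; move last element 50 to root → [50, -38, -32, 14, 17, 20, 47, 40, 35, 37]
  50 vs smaller child -38 at index 1, swap → [-38, 50, -32, 14, 17, 20, 47, 40, 35, 37]
  50 vs smaller child 14 at index 3, swap → [-38, 14, -32, 50, 17, 20, 47, 40, 35, 37]
  50 vs smaller child 35 at index 8, swap → [-38, 14, -32, 35, 17, 20, 47, 40, 50, 37]
extract-min #3 returns -38:
  remove root -38; move last element 37 to root → [37, 14, -32, 35, 17, 20, 47, 40, 50]
  37 vs smaller child -32 at index 2, swap → [-32, 14, 37, 35, 17, 20, 47, 40, 50]
  37 vs smaller child 20 at index 5, swap → [-32, 14, 20, 35, 17, 37, 47, 40, 50]
extract-min #4 returns -32:
  remove root -32; move last element 50 to root → [50, 14, 20, 35, 17, 37, 47, 40]
  50 vs smaller child 14 at index 1, swap → [14, 50, 20, 35, 17, 37, 47, 40]
  50 vs smaller child 17 at index 4, swap → [14, 17, 20, 35, 50, 37, 47, 40]
extract-min #5 returns 14:
  remove root 14; move last element 40 to root → [40, 17, 20, 35, 50, 37, 47]
  40 vs smaller child 17 at index 1, swap → [17, 40, 20, 35, 50, 37, 47]
  40 vs smaller child 35 at index 3, swap → [17, 35, 20, 40, 50, 37, 47]
extract-min #6 returns 17:
  remove root 17; move last element 47 to root → [47, 35, 20, 40, 50, 37]
  47 vs smaller child 20 at index 2, swap → [20, 35, 47, 40, 50, 37]
  47 vs only child 37 at index 5, swap → [20, 35, 37, 40, 50, 47]

[20, 35, 37, 40, 50, 47]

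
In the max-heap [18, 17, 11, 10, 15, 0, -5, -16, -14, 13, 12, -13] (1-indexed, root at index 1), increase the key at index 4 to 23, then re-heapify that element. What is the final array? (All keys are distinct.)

[23, 18, 11, 17, 15, 0, -5, -16, -14, 13, 12, -13]

set index 4 from 10 to 23 → [18, 17, 11, 23, 15, 0, -5, -16, -14, 13, 12, -13]
23 > parent 17 at index 2, swap → [18, 23, 11, 17, 15, 0, -5, -16, -14, 13, 12, -13]
23 > parent 18 at index 1, swap → [23, 18, 11, 17, 15, 0, -5, -16, -14, 13, 12, -13]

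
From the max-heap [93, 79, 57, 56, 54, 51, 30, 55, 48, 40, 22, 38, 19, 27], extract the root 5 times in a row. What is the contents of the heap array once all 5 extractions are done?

extract-max #1 returns 93:
  remove root 93; move last element 27 to root → [27, 79, 57, 56, 54, 51, 30, 55, 48, 40, 22, 38, 19]
  27 vs larger child 79 at index 1, swap → [79, 27, 57, 56, 54, 51, 30, 55, 48, 40, 22, 38, 19]
  27 vs larger child 56 at index 3, swap → [79, 56, 57, 27, 54, 51, 30, 55, 48, 40, 22, 38, 19]
  27 vs larger child 55 at index 7, swap → [79, 56, 57, 55, 54, 51, 30, 27, 48, 40, 22, 38, 19]
extract-max #2 returns 79:
  remove root 79; move last element 19 to root → [19, 56, 57, 55, 54, 51, 30, 27, 48, 40, 22, 38]
  19 vs larger child 57 at index 2, swap → [57, 56, 19, 55, 54, 51, 30, 27, 48, 40, 22, 38]
  19 vs larger child 51 at index 5, swap → [57, 56, 51, 55, 54, 19, 30, 27, 48, 40, 22, 38]
  19 vs only child 38 at index 11, swap → [57, 56, 51, 55, 54, 38, 30, 27, 48, 40, 22, 19]
extract-max #3 returns 57:
  remove root 57; move last element 19 to root → [19, 56, 51, 55, 54, 38, 30, 27, 48, 40, 22]
  19 vs larger child 56 at index 1, swap → [56, 19, 51, 55, 54, 38, 30, 27, 48, 40, 22]
  19 vs larger child 55 at index 3, swap → [56, 55, 51, 19, 54, 38, 30, 27, 48, 40, 22]
  19 vs larger child 48 at index 8, swap → [56, 55, 51, 48, 54, 38, 30, 27, 19, 40, 22]
extract-max #4 returns 56:
  remove root 56; move last element 22 to root → [22, 55, 51, 48, 54, 38, 30, 27, 19, 40]
  22 vs larger child 55 at index 1, swap → [55, 22, 51, 48, 54, 38, 30, 27, 19, 40]
  22 vs larger child 54 at index 4, swap → [55, 54, 51, 48, 22, 38, 30, 27, 19, 40]
  22 vs only child 40 at index 9, swap → [55, 54, 51, 48, 40, 38, 30, 27, 19, 22]
extract-max #5 returns 55:
  remove root 55; move last element 22 to root → [22, 54, 51, 48, 40, 38, 30, 27, 19]
  22 vs larger child 54 at index 1, swap → [54, 22, 51, 48, 40, 38, 30, 27, 19]
  22 vs larger child 48 at index 3, swap → [54, 48, 51, 22, 40, 38, 30, 27, 19]
  22 vs larger child 27 at index 7, swap → [54, 48, 51, 27, 40, 38, 30, 22, 19]

[54, 48, 51, 27, 40, 38, 30, 22, 19]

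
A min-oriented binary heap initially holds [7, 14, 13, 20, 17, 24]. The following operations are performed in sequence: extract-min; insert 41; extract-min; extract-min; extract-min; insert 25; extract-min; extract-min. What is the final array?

[25, 41]

extract-min → returns 7:
  remove root 7; move last element 24 to root → [24, 14, 13, 20, 17]
  24 vs smaller child 13 at index 2, swap → [13, 14, 24, 20, 17]
insert 41:
  append 41 at index 5 → [13, 14, 24, 20, 17, 41] (no swap needed)
extract-min → returns 13:
  remove root 13; move last element 41 to root → [41, 14, 24, 20, 17]
  41 vs smaller child 14 at index 1, swap → [14, 41, 24, 20, 17]
  41 vs smaller child 17 at index 4, swap → [14, 17, 24, 20, 41]
extract-min → returns 14:
  remove root 14; move last element 41 to root → [41, 17, 24, 20]
  41 vs smaller child 17 at index 1, swap → [17, 41, 24, 20]
  41 vs only child 20 at index 3, swap → [17, 20, 24, 41]
extract-min → returns 17:
  remove root 17; move last element 41 to root → [41, 20, 24]
  41 vs smaller child 20 at index 1, swap → [20, 41, 24]
insert 25:
  append 25 at index 3 → [20, 41, 24, 25]
  25 < parent 41 at index 1, swap → [20, 25, 24, 41]
extract-min → returns 20:
  remove root 20; move last element 41 to root → [41, 25, 24]
  41 vs smaller child 24 at index 2, swap → [24, 25, 41]
extract-min → returns 24:
  remove root 24; move last element 41 to root → [41, 25]
  41 vs only child 25 at index 1, swap → [25, 41]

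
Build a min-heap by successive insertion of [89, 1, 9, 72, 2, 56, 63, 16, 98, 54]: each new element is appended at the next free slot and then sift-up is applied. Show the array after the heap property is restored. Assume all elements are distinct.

Insert 89:
  append 89 at index 0 → [89] (no swap needed)
Insert 1:
  append 1 at index 1 → [89, 1]
  1 < parent 89 at index 0, swap → [1, 89]
Insert 9:
  append 9 at index 2 → [1, 89, 9] (no swap needed)
Insert 72:
  append 72 at index 3 → [1, 89, 9, 72]
  72 < parent 89 at index 1, swap → [1, 72, 9, 89]
Insert 2:
  append 2 at index 4 → [1, 72, 9, 89, 2]
  2 < parent 72 at index 1, swap → [1, 2, 9, 89, 72]
Insert 56:
  append 56 at index 5 → [1, 2, 9, 89, 72, 56] (no swap needed)
Insert 63:
  append 63 at index 6 → [1, 2, 9, 89, 72, 56, 63] (no swap needed)
Insert 16:
  append 16 at index 7 → [1, 2, 9, 89, 72, 56, 63, 16]
  16 < parent 89 at index 3, swap → [1, 2, 9, 16, 72, 56, 63, 89]
Insert 98:
  append 98 at index 8 → [1, 2, 9, 16, 72, 56, 63, 89, 98] (no swap needed)
Insert 54:
  append 54 at index 9 → [1, 2, 9, 16, 72, 56, 63, 89, 98, 54]
  54 < parent 72 at index 4, swap → [1, 2, 9, 16, 54, 56, 63, 89, 98, 72]

[1, 2, 9, 16, 54, 56, 63, 89, 98, 72]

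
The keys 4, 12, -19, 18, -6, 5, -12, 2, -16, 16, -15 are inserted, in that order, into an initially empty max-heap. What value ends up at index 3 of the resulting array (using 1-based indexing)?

Insert 4:
  append 4 at index 1 → [4] (no swap needed)
Insert 12:
  append 12 at index 2 → [4, 12]
  12 > parent 4 at index 1, swap → [12, 4]
Insert -19:
  append -19 at index 3 → [12, 4, -19] (no swap needed)
Insert 18:
  append 18 at index 4 → [12, 4, -19, 18]
  18 > parent 4 at index 2, swap → [12, 18, -19, 4]
  18 > parent 12 at index 1, swap → [18, 12, -19, 4]
Insert -6:
  append -6 at index 5 → [18, 12, -19, 4, -6] (no swap needed)
Insert 5:
  append 5 at index 6 → [18, 12, -19, 4, -6, 5]
  5 > parent -19 at index 3, swap → [18, 12, 5, 4, -6, -19]
Insert -12:
  append -12 at index 7 → [18, 12, 5, 4, -6, -19, -12] (no swap needed)
Insert 2:
  append 2 at index 8 → [18, 12, 5, 4, -6, -19, -12, 2] (no swap needed)
Insert -16:
  append -16 at index 9 → [18, 12, 5, 4, -6, -19, -12, 2, -16] (no swap needed)
Insert 16:
  append 16 at index 10 → [18, 12, 5, 4, -6, -19, -12, 2, -16, 16]
  16 > parent -6 at index 5, swap → [18, 12, 5, 4, 16, -19, -12, 2, -16, -6]
  16 > parent 12 at index 2, swap → [18, 16, 5, 4, 12, -19, -12, 2, -16, -6]
Insert -15:
  append -15 at index 11 → [18, 16, 5, 4, 12, -19, -12, 2, -16, -6, -15] (no swap needed)
resulting array: [18, 16, 5, 4, 12, -19, -12, 2, -16, -6, -15]

5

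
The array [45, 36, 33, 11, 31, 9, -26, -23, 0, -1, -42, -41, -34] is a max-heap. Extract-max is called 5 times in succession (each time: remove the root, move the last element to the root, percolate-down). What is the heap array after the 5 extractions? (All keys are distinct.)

[9, 0, -26, -23, -1, -41, -42, -34]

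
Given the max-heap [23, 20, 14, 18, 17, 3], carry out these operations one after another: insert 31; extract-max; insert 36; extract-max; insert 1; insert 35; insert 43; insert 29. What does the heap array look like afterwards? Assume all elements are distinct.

[43, 35, 14, 23, 29, 3, 1, 18, 20, 17]

insert 31:
  append 31 at index 6 → [23, 20, 14, 18, 17, 3, 31]
  31 > parent 14 at index 2, swap → [23, 20, 31, 18, 17, 3, 14]
  31 > parent 23 at index 0, swap → [31, 20, 23, 18, 17, 3, 14]
extract-max → returns 31:
  remove root 31; move last element 14 to root → [14, 20, 23, 18, 17, 3]
  14 vs larger child 23 at index 2, swap → [23, 20, 14, 18, 17, 3]
insert 36:
  append 36 at index 6 → [23, 20, 14, 18, 17, 3, 36]
  36 > parent 14 at index 2, swap → [23, 20, 36, 18, 17, 3, 14]
  36 > parent 23 at index 0, swap → [36, 20, 23, 18, 17, 3, 14]
extract-max → returns 36:
  remove root 36; move last element 14 to root → [14, 20, 23, 18, 17, 3]
  14 vs larger child 23 at index 2, swap → [23, 20, 14, 18, 17, 3]
insert 1:
  append 1 at index 6 → [23, 20, 14, 18, 17, 3, 1] (no swap needed)
insert 35:
  append 35 at index 7 → [23, 20, 14, 18, 17, 3, 1, 35]
  35 > parent 18 at index 3, swap → [23, 20, 14, 35, 17, 3, 1, 18]
  35 > parent 20 at index 1, swap → [23, 35, 14, 20, 17, 3, 1, 18]
  35 > parent 23 at index 0, swap → [35, 23, 14, 20, 17, 3, 1, 18]
insert 43:
  append 43 at index 8 → [35, 23, 14, 20, 17, 3, 1, 18, 43]
  43 > parent 20 at index 3, swap → [35, 23, 14, 43, 17, 3, 1, 18, 20]
  43 > parent 23 at index 1, swap → [35, 43, 14, 23, 17, 3, 1, 18, 20]
  43 > parent 35 at index 0, swap → [43, 35, 14, 23, 17, 3, 1, 18, 20]
insert 29:
  append 29 at index 9 → [43, 35, 14, 23, 17, 3, 1, 18, 20, 29]
  29 > parent 17 at index 4, swap → [43, 35, 14, 23, 29, 3, 1, 18, 20, 17]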